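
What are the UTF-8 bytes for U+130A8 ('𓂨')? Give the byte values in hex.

F0 93 82 A8

U+130A8 = 0x130A8 = 77992 decimal. In range U+10000–U+10FFFF → 4-byte form: 11110xxx 10xxxxxx 10xxxxxx 10xxxxxx.
Binary (21 bits): 000010011000010101000.
Split 3+6+6+6: 000 | 010011 | 000010 | 101000.
Byte 1: 11110000 = 0xF0.
Byte 2: 10010011 = 0x93.
Byte 3: 10000010 = 0x82.
Byte 4: 10101000 = 0xA8.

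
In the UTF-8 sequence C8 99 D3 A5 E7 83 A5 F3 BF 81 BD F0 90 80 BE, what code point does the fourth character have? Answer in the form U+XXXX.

Offset 0: leading byte 0xC8 = 11001000 → 2-byte char #1 = C8 99.
Offset 2: leading byte 0xD3 = 11010011 → 2-byte char #2 = D3 A5.
Offset 4: leading byte 0xE7 = 11100111 → 3-byte char #3 = E7 83 A5.
Offset 7: leading byte 0xF3 = 11110011 → 4-byte char #4 = F3 BF 81 BD.
Leading byte 0xF3 = 11110011 matches 11110xxx → 4-byte sequence.
Byte 1: 0xF3 = 11110011, payload 011 (3 bits).
Byte 2: 0xBF = 10111111 (10xxxxxx ✓), payload 111111.
Byte 3: 0x81 = 10000001 (10xxxxxx ✓), payload 000001.
Byte 4: 0xBD = 10111101 (10xxxxxx ✓), payload 111101.
Concatenate: 011111111000001111101 = 0xFF07D (21 bits → U+FF07D).

U+FF07D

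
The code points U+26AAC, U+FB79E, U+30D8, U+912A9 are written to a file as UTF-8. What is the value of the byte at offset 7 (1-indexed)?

1-indexed offset 7 is 0-indexed offset 6.
U+26AAC → 4-byte form F0 A6 AA AC at offsets 0–3.
U+FB79E → 4-byte form F3 BB 9E 9E at offsets 4–7.
Offset 6 falls in char 2's range; it's byte 3 of F3 BB 9E 9E = 0x9E.

0x9E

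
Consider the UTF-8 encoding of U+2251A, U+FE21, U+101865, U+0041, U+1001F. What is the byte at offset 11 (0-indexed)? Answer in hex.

0x41

U+2251A → 4-byte form F0 A2 94 9A at offsets 0–3.
U+FE21 → 3-byte form EF B8 A1 at offsets 4–6.
U+101865 → 4-byte form F4 81 A1 A5 at offsets 7–10.
U+0041 → 1-byte form 41 at offsets 11–11.
Offset 11 falls in char 4's range; it's byte 1 of 41 = 0x41.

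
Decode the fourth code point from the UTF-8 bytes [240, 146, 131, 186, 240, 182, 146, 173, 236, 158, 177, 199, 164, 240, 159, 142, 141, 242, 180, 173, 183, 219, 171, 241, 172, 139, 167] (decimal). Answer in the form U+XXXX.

Offset 0: leading byte 0xF0 = 11110000 → 4-byte char #1 = F0 92 83 BA.
Offset 4: leading byte 0xF0 = 11110000 → 4-byte char #2 = F0 B6 92 AD.
Offset 8: leading byte 0xEC = 11101100 → 3-byte char #3 = EC 9E B1.
Offset 11: leading byte 0xC7 = 11000111 → 2-byte char #4 = C7 A4.
Leading byte 0xC7 = 11000111 matches 110xxxxx → 2-byte sequence.
Byte 1: 0xC7 = 11000111, payload 00111 (5 bits).
Byte 2: 0xA4 = 10100100 (10xxxxxx ✓), payload 100100.
Concatenate: 00111100100 = 0x1E4 (11 bits → U+01E4).

U+01E4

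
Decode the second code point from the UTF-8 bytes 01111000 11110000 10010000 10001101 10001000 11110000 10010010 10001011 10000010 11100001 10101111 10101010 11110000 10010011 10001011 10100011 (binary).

U+10348

Offset 0: leading byte 0x78 = 01111000 → 1-byte char #1 = 78.
Offset 1: leading byte 0xF0 = 11110000 → 4-byte char #2 = F0 90 8D 88.
Leading byte 0xF0 = 11110000 matches 11110xxx → 4-byte sequence.
Byte 1: 0xF0 = 11110000, payload 000 (3 bits).
Byte 2: 0x90 = 10010000 (10xxxxxx ✓), payload 010000.
Byte 3: 0x8D = 10001101 (10xxxxxx ✓), payload 001101.
Byte 4: 0x88 = 10001000 (10xxxxxx ✓), payload 001000.
Concatenate: 000010000001101001000 = 0x10348 (21 bits → U+10348).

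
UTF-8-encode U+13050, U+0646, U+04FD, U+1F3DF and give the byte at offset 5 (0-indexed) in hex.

U+13050 → 4-byte form F0 93 81 90 at offsets 0–3.
U+0646 → 2-byte form D9 86 at offsets 4–5.
Offset 5 falls in char 2's range; it's byte 2 of D9 86 = 0x86.

0x86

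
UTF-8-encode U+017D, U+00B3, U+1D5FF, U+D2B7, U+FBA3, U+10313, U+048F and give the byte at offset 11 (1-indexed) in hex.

0xB7

1-indexed offset 11 is 0-indexed offset 10.
U+017D → 2-byte form C5 BD at offsets 0–1.
U+00B3 → 2-byte form C2 B3 at offsets 2–3.
U+1D5FF → 4-byte form F0 9D 97 BF at offsets 4–7.
U+D2B7 → 3-byte form ED 8A B7 at offsets 8–10.
Offset 10 falls in char 4's range; it's byte 3 of ED 8A B7 = 0xB7.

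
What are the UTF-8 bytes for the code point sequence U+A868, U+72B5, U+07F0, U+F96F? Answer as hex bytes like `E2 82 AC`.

EA A1 A8 E7 8A B5 DF B0 EF A5 AF

U+A868: 3-byte form → EA A1 A8.
U+72B5: 3-byte form → E7 8A B5.
U+07F0: 2-byte form → DF B0.
U+F96F: 3-byte form → EF A5 AF.
Concatenated (11 bytes): EA A1 A8 E7 8A B5 DF B0 EF A5 AF.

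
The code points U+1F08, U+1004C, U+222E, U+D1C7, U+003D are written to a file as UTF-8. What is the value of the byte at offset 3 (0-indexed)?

0xF0

U+1F08 → 3-byte form E1 BC 88 at offsets 0–2.
U+1004C → 4-byte form F0 90 81 8C at offsets 3–6.
Offset 3 falls in char 2's range; it's byte 1 of F0 90 81 8C = 0xF0.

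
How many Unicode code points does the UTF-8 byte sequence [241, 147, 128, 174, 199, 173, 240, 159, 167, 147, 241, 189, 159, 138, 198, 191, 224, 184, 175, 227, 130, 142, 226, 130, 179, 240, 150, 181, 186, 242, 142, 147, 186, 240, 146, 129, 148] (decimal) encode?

11

Byte at offset 0: 0xF1 = 11110001 → 4-byte char (#1). Advance 4.
Byte at offset 4: 0xC7 = 11000111 → 2-byte char (#2). Advance 2.
Byte at offset 6: 0xF0 = 11110000 → 4-byte char (#3). Advance 4.
Byte at offset 10: 0xF1 = 11110001 → 4-byte char (#4). Advance 4.
Byte at offset 14: 0xC6 = 11000110 → 2-byte char (#5). Advance 2.
Byte at offset 16: 0xE0 = 11100000 → 3-byte char (#6). Advance 3.
Byte at offset 19: 0xE3 = 11100011 → 3-byte char (#7). Advance 3.
Byte at offset 22: 0xE2 = 11100010 → 3-byte char (#8). Advance 3.
Byte at offset 25: 0xF0 = 11110000 → 4-byte char (#9). Advance 4.
Byte at offset 29: 0xF2 = 11110010 → 4-byte char (#10). Advance 4.
Byte at offset 33: 0xF0 = 11110000 → 4-byte char (#11). Advance 4.
Reached end at offset 37 after 11 code points.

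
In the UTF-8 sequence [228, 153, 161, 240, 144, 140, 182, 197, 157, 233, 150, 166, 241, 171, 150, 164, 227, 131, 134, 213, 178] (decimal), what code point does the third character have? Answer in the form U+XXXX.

Offset 0: leading byte 0xE4 = 11100100 → 3-byte char #1 = E4 99 A1.
Offset 3: leading byte 0xF0 = 11110000 → 4-byte char #2 = F0 90 8C B6.
Offset 7: leading byte 0xC5 = 11000101 → 2-byte char #3 = C5 9D.
Leading byte 0xC5 = 11000101 matches 110xxxxx → 2-byte sequence.
Byte 1: 0xC5 = 11000101, payload 00101 (5 bits).
Byte 2: 0x9D = 10011101 (10xxxxxx ✓), payload 011101.
Concatenate: 00101011101 = 0x15D (11 bits → U+015D).

U+015D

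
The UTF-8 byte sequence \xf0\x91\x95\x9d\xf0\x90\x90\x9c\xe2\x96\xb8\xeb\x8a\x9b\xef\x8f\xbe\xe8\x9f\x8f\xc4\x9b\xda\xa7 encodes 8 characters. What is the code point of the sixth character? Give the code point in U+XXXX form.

Offset 0: leading byte 0xF0 = 11110000 → 4-byte char #1 = F0 91 95 9D.
Offset 4: leading byte 0xF0 = 11110000 → 4-byte char #2 = F0 90 90 9C.
Offset 8: leading byte 0xE2 = 11100010 → 3-byte char #3 = E2 96 B8.
Offset 11: leading byte 0xEB = 11101011 → 3-byte char #4 = EB 8A 9B.
Offset 14: leading byte 0xEF = 11101111 → 3-byte char #5 = EF 8F BE.
Offset 17: leading byte 0xE8 = 11101000 → 3-byte char #6 = E8 9F 8F.
Leading byte 0xE8 = 11101000 matches 1110xxxx → 3-byte sequence.
Byte 1: 0xE8 = 11101000, payload 1000 (4 bits).
Byte 2: 0x9F = 10011111 (10xxxxxx ✓), payload 011111.
Byte 3: 0x8F = 10001111 (10xxxxxx ✓), payload 001111.
Concatenate: 1000011111001111 = 0x87CF (16 bits → U+87CF).

U+87CF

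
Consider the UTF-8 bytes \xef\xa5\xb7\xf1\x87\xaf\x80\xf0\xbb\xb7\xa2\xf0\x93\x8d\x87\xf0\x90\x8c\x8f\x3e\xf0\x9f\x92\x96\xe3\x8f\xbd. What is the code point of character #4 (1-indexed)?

Offset 0: leading byte 0xEF = 11101111 → 3-byte char #1 = EF A5 B7.
Offset 3: leading byte 0xF1 = 11110001 → 4-byte char #2 = F1 87 AF 80.
Offset 7: leading byte 0xF0 = 11110000 → 4-byte char #3 = F0 BB B7 A2.
Offset 11: leading byte 0xF0 = 11110000 → 4-byte char #4 = F0 93 8D 87.
Leading byte 0xF0 = 11110000 matches 11110xxx → 4-byte sequence.
Byte 1: 0xF0 = 11110000, payload 000 (3 bits).
Byte 2: 0x93 = 10010011 (10xxxxxx ✓), payload 010011.
Byte 3: 0x8D = 10001101 (10xxxxxx ✓), payload 001101.
Byte 4: 0x87 = 10000111 (10xxxxxx ✓), payload 000111.
Concatenate: 000010011001101000111 = 0x13347 (21 bits → U+13347).

U+13347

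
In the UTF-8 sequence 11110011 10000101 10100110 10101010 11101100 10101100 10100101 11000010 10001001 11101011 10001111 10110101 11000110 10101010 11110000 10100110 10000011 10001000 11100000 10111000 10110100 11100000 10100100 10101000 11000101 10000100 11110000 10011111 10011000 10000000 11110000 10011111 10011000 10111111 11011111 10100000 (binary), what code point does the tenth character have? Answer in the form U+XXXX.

U+1F600

Offset 0: leading byte 0xF3 = 11110011 → 4-byte char #1 = F3 85 A6 AA.
Offset 4: leading byte 0xEC = 11101100 → 3-byte char #2 = EC AC A5.
Offset 7: leading byte 0xC2 = 11000010 → 2-byte char #3 = C2 89.
Offset 9: leading byte 0xEB = 11101011 → 3-byte char #4 = EB 8F B5.
Offset 12: leading byte 0xC6 = 11000110 → 2-byte char #5 = C6 AA.
Offset 14: leading byte 0xF0 = 11110000 → 4-byte char #6 = F0 A6 83 88.
Offset 18: leading byte 0xE0 = 11100000 → 3-byte char #7 = E0 B8 B4.
Offset 21: leading byte 0xE0 = 11100000 → 3-byte char #8 = E0 A4 A8.
Offset 24: leading byte 0xC5 = 11000101 → 2-byte char #9 = C5 84.
Offset 26: leading byte 0xF0 = 11110000 → 4-byte char #10 = F0 9F 98 80.
Leading byte 0xF0 = 11110000 matches 11110xxx → 4-byte sequence.
Byte 1: 0xF0 = 11110000, payload 000 (3 bits).
Byte 2: 0x9F = 10011111 (10xxxxxx ✓), payload 011111.
Byte 3: 0x98 = 10011000 (10xxxxxx ✓), payload 011000.
Byte 4: 0x80 = 10000000 (10xxxxxx ✓), payload 000000.
Concatenate: 000011111011000000000 = 0x1F600 (21 bits → U+1F600).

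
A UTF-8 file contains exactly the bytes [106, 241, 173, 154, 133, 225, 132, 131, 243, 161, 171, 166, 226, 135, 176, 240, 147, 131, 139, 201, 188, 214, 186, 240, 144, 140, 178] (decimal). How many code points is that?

9

Byte at offset 0: 0x6A = 01101010 → 1-byte char (#1). Advance 1.
Byte at offset 1: 0xF1 = 11110001 → 4-byte char (#2). Advance 4.
Byte at offset 5: 0xE1 = 11100001 → 3-byte char (#3). Advance 3.
Byte at offset 8: 0xF3 = 11110011 → 4-byte char (#4). Advance 4.
Byte at offset 12: 0xE2 = 11100010 → 3-byte char (#5). Advance 3.
Byte at offset 15: 0xF0 = 11110000 → 4-byte char (#6). Advance 4.
Byte at offset 19: 0xC9 = 11001001 → 2-byte char (#7). Advance 2.
Byte at offset 21: 0xD6 = 11010110 → 2-byte char (#8). Advance 2.
Byte at offset 23: 0xF0 = 11110000 → 4-byte char (#9). Advance 4.
Reached end at offset 27 after 9 code points.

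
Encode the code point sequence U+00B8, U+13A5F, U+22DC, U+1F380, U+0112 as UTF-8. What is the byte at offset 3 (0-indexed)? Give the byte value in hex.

0x93

U+00B8 → 2-byte form C2 B8 at offsets 0–1.
U+13A5F → 4-byte form F0 93 A9 9F at offsets 2–5.
Offset 3 falls in char 2's range; it's byte 2 of F0 93 A9 9F = 0x93.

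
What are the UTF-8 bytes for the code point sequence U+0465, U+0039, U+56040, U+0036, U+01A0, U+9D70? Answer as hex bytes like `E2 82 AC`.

D1 A5 39 F1 96 81 80 36 C6 A0 E9 B5 B0

U+0465: 2-byte form → D1 A5.
U+0039: 1-byte form → 39.
U+56040: 4-byte form → F1 96 81 80.
U+0036: 1-byte form → 36.
U+01A0: 2-byte form → C6 A0.
U+9D70: 3-byte form → E9 B5 B0.
Concatenated (13 bytes): D1 A5 39 F1 96 81 80 36 C6 A0 E9 B5 B0.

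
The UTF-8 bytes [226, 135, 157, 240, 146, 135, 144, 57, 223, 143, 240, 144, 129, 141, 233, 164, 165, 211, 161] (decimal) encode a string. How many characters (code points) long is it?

7

Byte at offset 0: 0xE2 = 11100010 → 3-byte char (#1). Advance 3.
Byte at offset 3: 0xF0 = 11110000 → 4-byte char (#2). Advance 4.
Byte at offset 7: 0x39 = 00111001 → 1-byte char (#3). Advance 1.
Byte at offset 8: 0xDF = 11011111 → 2-byte char (#4). Advance 2.
Byte at offset 10: 0xF0 = 11110000 → 4-byte char (#5). Advance 4.
Byte at offset 14: 0xE9 = 11101001 → 3-byte char (#6). Advance 3.
Byte at offset 17: 0xD3 = 11010011 → 2-byte char (#7). Advance 2.
Reached end at offset 19 after 7 code points.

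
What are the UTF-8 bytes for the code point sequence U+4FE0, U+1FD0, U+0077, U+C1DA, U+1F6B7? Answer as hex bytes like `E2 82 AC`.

U+4FE0: 3-byte form → E4 BF A0.
U+1FD0: 3-byte form → E1 BF 90.
U+0077: 1-byte form → 77.
U+C1DA: 3-byte form → EC 87 9A.
U+1F6B7: 4-byte form → F0 9F 9A B7.
Concatenated (14 bytes): E4 BF A0 E1 BF 90 77 EC 87 9A F0 9F 9A B7.

E4 BF A0 E1 BF 90 77 EC 87 9A F0 9F 9A B7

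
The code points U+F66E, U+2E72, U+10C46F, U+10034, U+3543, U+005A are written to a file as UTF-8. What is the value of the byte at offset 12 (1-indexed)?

1-indexed offset 12 is 0-indexed offset 11.
U+F66E → 3-byte form EF 99 AE at offsets 0–2.
U+2E72 → 3-byte form E2 B9 B2 at offsets 3–5.
U+10C46F → 4-byte form F4 8C 91 AF at offsets 6–9.
U+10034 → 4-byte form F0 90 80 B4 at offsets 10–13.
Offset 11 falls in char 4's range; it's byte 2 of F0 90 80 B4 = 0x90.

0x90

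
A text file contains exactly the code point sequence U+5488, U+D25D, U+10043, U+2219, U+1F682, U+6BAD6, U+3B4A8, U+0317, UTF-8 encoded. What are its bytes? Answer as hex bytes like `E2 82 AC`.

U+5488: 3-byte form → E5 92 88.
U+D25D: 3-byte form → ED 89 9D.
U+10043: 4-byte form → F0 90 81 83.
U+2219: 3-byte form → E2 88 99.
U+1F682: 4-byte form → F0 9F 9A 82.
U+6BAD6: 4-byte form → F1 AB AB 96.
U+3B4A8: 4-byte form → F0 BB 92 A8.
U+0317: 2-byte form → CC 97.
Concatenated (27 bytes): E5 92 88 ED 89 9D F0 90 81 83 E2 88 99 F0 9F 9A 82 F1 AB AB 96 F0 BB 92 A8 CC 97.

E5 92 88 ED 89 9D F0 90 81 83 E2 88 99 F0 9F 9A 82 F1 AB AB 96 F0 BB 92 A8 CC 97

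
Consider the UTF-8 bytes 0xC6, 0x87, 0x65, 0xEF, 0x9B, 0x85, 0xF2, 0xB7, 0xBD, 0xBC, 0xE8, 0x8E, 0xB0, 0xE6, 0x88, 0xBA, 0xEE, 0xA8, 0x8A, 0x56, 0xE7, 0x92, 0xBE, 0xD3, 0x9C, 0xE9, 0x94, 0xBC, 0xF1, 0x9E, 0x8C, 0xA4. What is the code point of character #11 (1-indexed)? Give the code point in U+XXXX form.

U+953C

Offset 0: leading byte 0xC6 = 11000110 → 2-byte char #1 = C6 87.
Offset 2: leading byte 0x65 = 01100101 → 1-byte char #2 = 65.
Offset 3: leading byte 0xEF = 11101111 → 3-byte char #3 = EF 9B 85.
Offset 6: leading byte 0xF2 = 11110010 → 4-byte char #4 = F2 B7 BD BC.
Offset 10: leading byte 0xE8 = 11101000 → 3-byte char #5 = E8 8E B0.
Offset 13: leading byte 0xE6 = 11100110 → 3-byte char #6 = E6 88 BA.
Offset 16: leading byte 0xEE = 11101110 → 3-byte char #7 = EE A8 8A.
Offset 19: leading byte 0x56 = 01010110 → 1-byte char #8 = 56.
Offset 20: leading byte 0xE7 = 11100111 → 3-byte char #9 = E7 92 BE.
Offset 23: leading byte 0xD3 = 11010011 → 2-byte char #10 = D3 9C.
Offset 25: leading byte 0xE9 = 11101001 → 3-byte char #11 = E9 94 BC.
Leading byte 0xE9 = 11101001 matches 1110xxxx → 3-byte sequence.
Byte 1: 0xE9 = 11101001, payload 1001 (4 bits).
Byte 2: 0x94 = 10010100 (10xxxxxx ✓), payload 010100.
Byte 3: 0xBC = 10111100 (10xxxxxx ✓), payload 111100.
Concatenate: 1001010100111100 = 0x953C (16 bits → U+953C).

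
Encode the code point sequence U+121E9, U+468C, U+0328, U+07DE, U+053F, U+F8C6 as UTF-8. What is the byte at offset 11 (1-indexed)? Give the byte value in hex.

0x9E

1-indexed offset 11 is 0-indexed offset 10.
U+121E9 → 4-byte form F0 92 87 A9 at offsets 0–3.
U+468C → 3-byte form E4 9A 8C at offsets 4–6.
U+0328 → 2-byte form CC A8 at offsets 7–8.
U+07DE → 2-byte form DF 9E at offsets 9–10.
Offset 10 falls in char 4's range; it's byte 2 of DF 9E = 0x9E.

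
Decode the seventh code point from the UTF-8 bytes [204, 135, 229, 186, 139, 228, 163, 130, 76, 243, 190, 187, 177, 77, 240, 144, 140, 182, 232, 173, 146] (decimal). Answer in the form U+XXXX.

U+10336

Offset 0: leading byte 0xCC = 11001100 → 2-byte char #1 = CC 87.
Offset 2: leading byte 0xE5 = 11100101 → 3-byte char #2 = E5 BA 8B.
Offset 5: leading byte 0xE4 = 11100100 → 3-byte char #3 = E4 A3 82.
Offset 8: leading byte 0x4C = 01001100 → 1-byte char #4 = 4C.
Offset 9: leading byte 0xF3 = 11110011 → 4-byte char #5 = F3 BE BB B1.
Offset 13: leading byte 0x4D = 01001101 → 1-byte char #6 = 4D.
Offset 14: leading byte 0xF0 = 11110000 → 4-byte char #7 = F0 90 8C B6.
Leading byte 0xF0 = 11110000 matches 11110xxx → 4-byte sequence.
Byte 1: 0xF0 = 11110000, payload 000 (3 bits).
Byte 2: 0x90 = 10010000 (10xxxxxx ✓), payload 010000.
Byte 3: 0x8C = 10001100 (10xxxxxx ✓), payload 001100.
Byte 4: 0xB6 = 10110110 (10xxxxxx ✓), payload 110110.
Concatenate: 000010000001100110110 = 0x10336 (21 bits → U+10336).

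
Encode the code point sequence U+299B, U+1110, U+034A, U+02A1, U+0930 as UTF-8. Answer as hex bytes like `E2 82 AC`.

E2 A6 9B E1 84 90 CD 8A CA A1 E0 A4 B0

U+299B: 3-byte form → E2 A6 9B.
U+1110: 3-byte form → E1 84 90.
U+034A: 2-byte form → CD 8A.
U+02A1: 2-byte form → CA A1.
U+0930: 3-byte form → E0 A4 B0.
Concatenated (13 bytes): E2 A6 9B E1 84 90 CD 8A CA A1 E0 A4 B0.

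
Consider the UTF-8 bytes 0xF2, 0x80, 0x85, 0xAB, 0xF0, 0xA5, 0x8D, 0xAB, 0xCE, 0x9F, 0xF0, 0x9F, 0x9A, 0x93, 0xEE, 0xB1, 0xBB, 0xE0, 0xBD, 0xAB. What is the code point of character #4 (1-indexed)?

Offset 0: leading byte 0xF2 = 11110010 → 4-byte char #1 = F2 80 85 AB.
Offset 4: leading byte 0xF0 = 11110000 → 4-byte char #2 = F0 A5 8D AB.
Offset 8: leading byte 0xCE = 11001110 → 2-byte char #3 = CE 9F.
Offset 10: leading byte 0xF0 = 11110000 → 4-byte char #4 = F0 9F 9A 93.
Leading byte 0xF0 = 11110000 matches 11110xxx → 4-byte sequence.
Byte 1: 0xF0 = 11110000, payload 000 (3 bits).
Byte 2: 0x9F = 10011111 (10xxxxxx ✓), payload 011111.
Byte 3: 0x9A = 10011010 (10xxxxxx ✓), payload 011010.
Byte 4: 0x93 = 10010011 (10xxxxxx ✓), payload 010011.
Concatenate: 000011111011010010011 = 0x1F693 (21 bits → U+1F693).

U+1F693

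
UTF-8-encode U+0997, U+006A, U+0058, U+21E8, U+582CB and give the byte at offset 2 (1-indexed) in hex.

0xA6

1-indexed offset 2 is 0-indexed offset 1.
U+0997 → 3-byte form E0 A6 97 at offsets 0–2.
Offset 1 falls in char 1's range; it's byte 2 of E0 A6 97 = 0xA6.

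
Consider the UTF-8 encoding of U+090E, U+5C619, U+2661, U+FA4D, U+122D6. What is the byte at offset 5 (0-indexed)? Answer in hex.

U+090E → 3-byte form E0 A4 8E at offsets 0–2.
U+5C619 → 4-byte form F1 9C 98 99 at offsets 3–6.
Offset 5 falls in char 2's range; it's byte 3 of F1 9C 98 99 = 0x98.

0x98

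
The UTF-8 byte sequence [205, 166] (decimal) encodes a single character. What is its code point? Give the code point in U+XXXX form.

Leading byte 0xCD = 11001101 matches 110xxxxx → 2-byte sequence.
Byte 1: 0xCD = 11001101, payload 01101 (5 bits).
Byte 2: 0xA6 = 10100110 (10xxxxxx ✓), payload 100110.
Concatenate: 01101100110 = 0x366 (11 bits → U+0366).

U+0366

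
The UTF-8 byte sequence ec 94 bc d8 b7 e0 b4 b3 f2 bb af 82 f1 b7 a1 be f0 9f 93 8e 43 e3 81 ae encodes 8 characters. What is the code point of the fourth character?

U+BBBC2

Offset 0: leading byte 0xEC = 11101100 → 3-byte char #1 = EC 94 BC.
Offset 3: leading byte 0xD8 = 11011000 → 2-byte char #2 = D8 B7.
Offset 5: leading byte 0xE0 = 11100000 → 3-byte char #3 = E0 B4 B3.
Offset 8: leading byte 0xF2 = 11110010 → 4-byte char #4 = F2 BB AF 82.
Leading byte 0xF2 = 11110010 matches 11110xxx → 4-byte sequence.
Byte 1: 0xF2 = 11110010, payload 010 (3 bits).
Byte 2: 0xBB = 10111011 (10xxxxxx ✓), payload 111011.
Byte 3: 0xAF = 10101111 (10xxxxxx ✓), payload 101111.
Byte 4: 0x82 = 10000010 (10xxxxxx ✓), payload 000010.
Concatenate: 010111011101111000010 = 0xBBBC2 (21 bits → U+BBBC2).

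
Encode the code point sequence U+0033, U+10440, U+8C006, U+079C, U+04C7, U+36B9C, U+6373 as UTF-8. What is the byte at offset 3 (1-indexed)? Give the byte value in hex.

1-indexed offset 3 is 0-indexed offset 2.
U+0033 → 1-byte form 33 at offsets 0–0.
U+10440 → 4-byte form F0 90 91 80 at offsets 1–4.
Offset 2 falls in char 2's range; it's byte 2 of F0 90 91 80 = 0x90.

0x90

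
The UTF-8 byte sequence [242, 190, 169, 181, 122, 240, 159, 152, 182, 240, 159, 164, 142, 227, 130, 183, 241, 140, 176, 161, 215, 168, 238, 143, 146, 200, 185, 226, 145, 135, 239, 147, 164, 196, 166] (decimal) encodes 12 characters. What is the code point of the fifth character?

Offset 0: leading byte 0xF2 = 11110010 → 4-byte char #1 = F2 BE A9 B5.
Offset 4: leading byte 0x7A = 01111010 → 1-byte char #2 = 7A.
Offset 5: leading byte 0xF0 = 11110000 → 4-byte char #3 = F0 9F 98 B6.
Offset 9: leading byte 0xF0 = 11110000 → 4-byte char #4 = F0 9F A4 8E.
Offset 13: leading byte 0xE3 = 11100011 → 3-byte char #5 = E3 82 B7.
Leading byte 0xE3 = 11100011 matches 1110xxxx → 3-byte sequence.
Byte 1: 0xE3 = 11100011, payload 0011 (4 bits).
Byte 2: 0x82 = 10000010 (10xxxxxx ✓), payload 000010.
Byte 3: 0xB7 = 10110111 (10xxxxxx ✓), payload 110111.
Concatenate: 0011000010110111 = 0x30B7 (16 bits → U+30B7).

U+30B7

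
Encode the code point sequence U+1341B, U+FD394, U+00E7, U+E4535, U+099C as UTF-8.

F0 93 90 9B F3 BD 8E 94 C3 A7 F3 A4 94 B5 E0 A6 9C

U+1341B: 4-byte form → F0 93 90 9B.
U+FD394: 4-byte form → F3 BD 8E 94.
U+00E7: 2-byte form → C3 A7.
U+E4535: 4-byte form → F3 A4 94 B5.
U+099C: 3-byte form → E0 A6 9C.
Concatenated (17 bytes): F0 93 90 9B F3 BD 8E 94 C3 A7 F3 A4 94 B5 E0 A6 9C.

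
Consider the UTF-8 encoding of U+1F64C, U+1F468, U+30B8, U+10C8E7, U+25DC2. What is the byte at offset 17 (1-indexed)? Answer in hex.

1-indexed offset 17 is 0-indexed offset 16.
U+1F64C → 4-byte form F0 9F 99 8C at offsets 0–3.
U+1F468 → 4-byte form F0 9F 91 A8 at offsets 4–7.
U+30B8 → 3-byte form E3 82 B8 at offsets 8–10.
U+10C8E7 → 4-byte form F4 8C A3 A7 at offsets 11–14.
U+25DC2 → 4-byte form F0 A5 B7 82 at offsets 15–18.
Offset 16 falls in char 5's range; it's byte 2 of F0 A5 B7 82 = 0xA5.

0xA5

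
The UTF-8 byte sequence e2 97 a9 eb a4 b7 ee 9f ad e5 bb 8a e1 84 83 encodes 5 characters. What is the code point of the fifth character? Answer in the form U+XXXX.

U+1103

Offset 0: leading byte 0xE2 = 11100010 → 3-byte char #1 = E2 97 A9.
Offset 3: leading byte 0xEB = 11101011 → 3-byte char #2 = EB A4 B7.
Offset 6: leading byte 0xEE = 11101110 → 3-byte char #3 = EE 9F AD.
Offset 9: leading byte 0xE5 = 11100101 → 3-byte char #4 = E5 BB 8A.
Offset 12: leading byte 0xE1 = 11100001 → 3-byte char #5 = E1 84 83.
Leading byte 0xE1 = 11100001 matches 1110xxxx → 3-byte sequence.
Byte 1: 0xE1 = 11100001, payload 0001 (4 bits).
Byte 2: 0x84 = 10000100 (10xxxxxx ✓), payload 000100.
Byte 3: 0x83 = 10000011 (10xxxxxx ✓), payload 000011.
Concatenate: 0001000100000011 = 0x1103 (16 bits → U+1103).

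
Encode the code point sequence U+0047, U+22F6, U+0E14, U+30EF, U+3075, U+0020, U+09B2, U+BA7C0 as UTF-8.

U+0047: 1-byte form → 47.
U+22F6: 3-byte form → E2 8B B6.
U+0E14: 3-byte form → E0 B8 94.
U+30EF: 3-byte form → E3 83 AF.
U+3075: 3-byte form → E3 81 B5.
U+0020: 1-byte form → 20.
U+09B2: 3-byte form → E0 A6 B2.
U+BA7C0: 4-byte form → F2 BA 9F 80.
Concatenated (21 bytes): 47 E2 8B B6 E0 B8 94 E3 83 AF E3 81 B5 20 E0 A6 B2 F2 BA 9F 80.

47 E2 8B B6 E0 B8 94 E3 83 AF E3 81 B5 20 E0 A6 B2 F2 BA 9F 80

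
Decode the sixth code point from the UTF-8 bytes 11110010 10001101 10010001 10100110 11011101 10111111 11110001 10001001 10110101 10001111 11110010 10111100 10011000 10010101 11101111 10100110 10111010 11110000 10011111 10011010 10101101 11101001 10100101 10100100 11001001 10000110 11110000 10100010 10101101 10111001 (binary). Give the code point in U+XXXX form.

Offset 0: leading byte 0xF2 = 11110010 → 4-byte char #1 = F2 8D 91 A6.
Offset 4: leading byte 0xDD = 11011101 → 2-byte char #2 = DD BF.
Offset 6: leading byte 0xF1 = 11110001 → 4-byte char #3 = F1 89 B5 8F.
Offset 10: leading byte 0xF2 = 11110010 → 4-byte char #4 = F2 BC 98 95.
Offset 14: leading byte 0xEF = 11101111 → 3-byte char #5 = EF A6 BA.
Offset 17: leading byte 0xF0 = 11110000 → 4-byte char #6 = F0 9F 9A AD.
Leading byte 0xF0 = 11110000 matches 11110xxx → 4-byte sequence.
Byte 1: 0xF0 = 11110000, payload 000 (3 bits).
Byte 2: 0x9F = 10011111 (10xxxxxx ✓), payload 011111.
Byte 3: 0x9A = 10011010 (10xxxxxx ✓), payload 011010.
Byte 4: 0xAD = 10101101 (10xxxxxx ✓), payload 101101.
Concatenate: 000011111011010101101 = 0x1F6AD (21 bits → U+1F6AD).

U+1F6AD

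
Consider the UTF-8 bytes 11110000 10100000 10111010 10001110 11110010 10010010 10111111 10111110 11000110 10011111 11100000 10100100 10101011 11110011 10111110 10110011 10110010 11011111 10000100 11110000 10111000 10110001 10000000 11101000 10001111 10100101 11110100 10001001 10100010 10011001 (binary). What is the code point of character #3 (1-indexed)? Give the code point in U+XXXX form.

U+019F

Offset 0: leading byte 0xF0 = 11110000 → 4-byte char #1 = F0 A0 BA 8E.
Offset 4: leading byte 0xF2 = 11110010 → 4-byte char #2 = F2 92 BF BE.
Offset 8: leading byte 0xC6 = 11000110 → 2-byte char #3 = C6 9F.
Leading byte 0xC6 = 11000110 matches 110xxxxx → 2-byte sequence.
Byte 1: 0xC6 = 11000110, payload 00110 (5 bits).
Byte 2: 0x9F = 10011111 (10xxxxxx ✓), payload 011111.
Concatenate: 00110011111 = 0x19F (11 bits → U+019F).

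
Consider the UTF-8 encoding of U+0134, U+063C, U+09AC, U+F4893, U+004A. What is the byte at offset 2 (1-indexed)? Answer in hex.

0xB4

1-indexed offset 2 is 0-indexed offset 1.
U+0134 → 2-byte form C4 B4 at offsets 0–1.
Offset 1 falls in char 1's range; it's byte 2 of C4 B4 = 0xB4.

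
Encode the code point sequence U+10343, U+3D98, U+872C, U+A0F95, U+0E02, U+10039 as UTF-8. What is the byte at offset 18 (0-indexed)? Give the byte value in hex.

0x90

U+10343 → 4-byte form F0 90 8D 83 at offsets 0–3.
U+3D98 → 3-byte form E3 B6 98 at offsets 4–6.
U+872C → 3-byte form E8 9C AC at offsets 7–9.
U+A0F95 → 4-byte form F2 A0 BE 95 at offsets 10–13.
U+0E02 → 3-byte form E0 B8 82 at offsets 14–16.
U+10039 → 4-byte form F0 90 80 B9 at offsets 17–20.
Offset 18 falls in char 6's range; it's byte 2 of F0 90 80 B9 = 0x90.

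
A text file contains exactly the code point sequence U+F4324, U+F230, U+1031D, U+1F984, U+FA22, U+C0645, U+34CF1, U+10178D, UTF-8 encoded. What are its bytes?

F3 B4 8C A4 EF 88 B0 F0 90 8C 9D F0 9F A6 84 EF A8 A2 F3 80 99 85 F0 B4 B3 B1 F4 81 9E 8D

U+F4324: 4-byte form → F3 B4 8C A4.
U+F230: 3-byte form → EF 88 B0.
U+1031D: 4-byte form → F0 90 8C 9D.
U+1F984: 4-byte form → F0 9F A6 84.
U+FA22: 3-byte form → EF A8 A2.
U+C0645: 4-byte form → F3 80 99 85.
U+34CF1: 4-byte form → F0 B4 B3 B1.
U+10178D: 4-byte form → F4 81 9E 8D.
Concatenated (30 bytes): F3 B4 8C A4 EF 88 B0 F0 90 8C 9D F0 9F A6 84 EF A8 A2 F3 80 99 85 F0 B4 B3 B1 F4 81 9E 8D.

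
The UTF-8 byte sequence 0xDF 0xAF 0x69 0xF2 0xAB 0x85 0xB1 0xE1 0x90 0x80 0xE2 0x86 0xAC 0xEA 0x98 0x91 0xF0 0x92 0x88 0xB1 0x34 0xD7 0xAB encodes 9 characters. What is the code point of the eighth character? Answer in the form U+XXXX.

Offset 0: leading byte 0xDF = 11011111 → 2-byte char #1 = DF AF.
Offset 2: leading byte 0x69 = 01101001 → 1-byte char #2 = 69.
Offset 3: leading byte 0xF2 = 11110010 → 4-byte char #3 = F2 AB 85 B1.
Offset 7: leading byte 0xE1 = 11100001 → 3-byte char #4 = E1 90 80.
Offset 10: leading byte 0xE2 = 11100010 → 3-byte char #5 = E2 86 AC.
Offset 13: leading byte 0xEA = 11101010 → 3-byte char #6 = EA 98 91.
Offset 16: leading byte 0xF0 = 11110000 → 4-byte char #7 = F0 92 88 B1.
Offset 20: leading byte 0x34 = 00110100 → 1-byte char #8 = 34.
Leading byte 0x34 = 00110100 matches 0xxxxxxx → 1-byte sequence.
Byte 1: 0x34 = 00110100, payload 0110100 (7 bits).
Concatenate: 0110100 = 0x34 (7 bits → U+0034).

U+0034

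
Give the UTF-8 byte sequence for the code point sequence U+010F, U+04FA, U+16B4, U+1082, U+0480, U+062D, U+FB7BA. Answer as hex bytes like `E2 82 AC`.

C4 8F D3 BA E1 9A B4 E1 82 82 D2 80 D8 AD F3 BB 9E BA

U+010F: 2-byte form → C4 8F.
U+04FA: 2-byte form → D3 BA.
U+16B4: 3-byte form → E1 9A B4.
U+1082: 3-byte form → E1 82 82.
U+0480: 2-byte form → D2 80.
U+062D: 2-byte form → D8 AD.
U+FB7BA: 4-byte form → F3 BB 9E BA.
Concatenated (18 bytes): C4 8F D3 BA E1 9A B4 E1 82 82 D2 80 D8 AD F3 BB 9E BA.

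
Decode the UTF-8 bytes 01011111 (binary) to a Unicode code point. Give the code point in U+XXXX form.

U+005F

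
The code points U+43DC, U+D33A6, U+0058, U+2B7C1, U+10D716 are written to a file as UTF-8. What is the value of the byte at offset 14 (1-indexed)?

1-indexed offset 14 is 0-indexed offset 13.
U+43DC → 3-byte form E4 8F 9C at offsets 0–2.
U+D33A6 → 4-byte form F3 93 8E A6 at offsets 3–6.
U+0058 → 1-byte form 58 at offsets 7–7.
U+2B7C1 → 4-byte form F0 AB 9F 81 at offsets 8–11.
U+10D716 → 4-byte form F4 8D 9C 96 at offsets 12–15.
Offset 13 falls in char 5's range; it's byte 2 of F4 8D 9C 96 = 0x8D.

0x8D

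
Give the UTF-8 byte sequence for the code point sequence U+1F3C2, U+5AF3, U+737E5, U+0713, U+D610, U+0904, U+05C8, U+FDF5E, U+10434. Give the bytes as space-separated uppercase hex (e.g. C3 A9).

U+1F3C2: 4-byte form → F0 9F 8F 82.
U+5AF3: 3-byte form → E5 AB B3.
U+737E5: 4-byte form → F1 B3 9F A5.
U+0713: 2-byte form → DC 93.
U+D610: 3-byte form → ED 98 90.
U+0904: 3-byte form → E0 A4 84.
U+05C8: 2-byte form → D7 88.
U+FDF5E: 4-byte form → F3 BD BD 9E.
U+10434: 4-byte form → F0 90 90 B4.
Concatenated (29 bytes): F0 9F 8F 82 E5 AB B3 F1 B3 9F A5 DC 93 ED 98 90 E0 A4 84 D7 88 F3 BD BD 9E F0 90 90 B4.

F0 9F 8F 82 E5 AB B3 F1 B3 9F A5 DC 93 ED 98 90 E0 A4 84 D7 88 F3 BD BD 9E F0 90 90 B4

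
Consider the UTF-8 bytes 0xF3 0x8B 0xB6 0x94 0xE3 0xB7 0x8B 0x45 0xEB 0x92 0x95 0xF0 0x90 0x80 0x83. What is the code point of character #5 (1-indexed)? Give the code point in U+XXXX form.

U+10003

Offset 0: leading byte 0xF3 = 11110011 → 4-byte char #1 = F3 8B B6 94.
Offset 4: leading byte 0xE3 = 11100011 → 3-byte char #2 = E3 B7 8B.
Offset 7: leading byte 0x45 = 01000101 → 1-byte char #3 = 45.
Offset 8: leading byte 0xEB = 11101011 → 3-byte char #4 = EB 92 95.
Offset 11: leading byte 0xF0 = 11110000 → 4-byte char #5 = F0 90 80 83.
Leading byte 0xF0 = 11110000 matches 11110xxx → 4-byte sequence.
Byte 1: 0xF0 = 11110000, payload 000 (3 bits).
Byte 2: 0x90 = 10010000 (10xxxxxx ✓), payload 010000.
Byte 3: 0x80 = 10000000 (10xxxxxx ✓), payload 000000.
Byte 4: 0x83 = 10000011 (10xxxxxx ✓), payload 000011.
Concatenate: 000010000000000000011 = 0x10003 (21 bits → U+10003).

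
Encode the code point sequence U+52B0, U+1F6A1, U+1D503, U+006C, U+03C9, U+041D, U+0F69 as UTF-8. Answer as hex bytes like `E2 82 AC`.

U+52B0: 3-byte form → E5 8A B0.
U+1F6A1: 4-byte form → F0 9F 9A A1.
U+1D503: 4-byte form → F0 9D 94 83.
U+006C: 1-byte form → 6C.
U+03C9: 2-byte form → CF 89.
U+041D: 2-byte form → D0 9D.
U+0F69: 3-byte form → E0 BD A9.
Concatenated (19 bytes): E5 8A B0 F0 9F 9A A1 F0 9D 94 83 6C CF 89 D0 9D E0 BD A9.

E5 8A B0 F0 9F 9A A1 F0 9D 94 83 6C CF 89 D0 9D E0 BD A9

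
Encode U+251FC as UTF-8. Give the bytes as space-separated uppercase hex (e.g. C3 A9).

F0 A5 87 BC

U+251FC = 0x251FC = 152060 decimal. In range U+10000–U+10FFFF → 4-byte form: 11110xxx 10xxxxxx 10xxxxxx 10xxxxxx.
Binary (21 bits): 000100101000111111100.
Split 3+6+6+6: 000 | 100101 | 000111 | 111100.
Byte 1: 11110000 = 0xF0.
Byte 2: 10100101 = 0xA5.
Byte 3: 10000111 = 0x87.
Byte 4: 10111100 = 0xBC.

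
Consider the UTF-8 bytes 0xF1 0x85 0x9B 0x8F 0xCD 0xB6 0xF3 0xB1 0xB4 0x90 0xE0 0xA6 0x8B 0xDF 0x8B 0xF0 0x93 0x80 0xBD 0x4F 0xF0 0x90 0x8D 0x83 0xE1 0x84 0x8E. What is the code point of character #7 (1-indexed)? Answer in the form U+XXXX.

U+004F

Offset 0: leading byte 0xF1 = 11110001 → 4-byte char #1 = F1 85 9B 8F.
Offset 4: leading byte 0xCD = 11001101 → 2-byte char #2 = CD B6.
Offset 6: leading byte 0xF3 = 11110011 → 4-byte char #3 = F3 B1 B4 90.
Offset 10: leading byte 0xE0 = 11100000 → 3-byte char #4 = E0 A6 8B.
Offset 13: leading byte 0xDF = 11011111 → 2-byte char #5 = DF 8B.
Offset 15: leading byte 0xF0 = 11110000 → 4-byte char #6 = F0 93 80 BD.
Offset 19: leading byte 0x4F = 01001111 → 1-byte char #7 = 4F.
Leading byte 0x4F = 01001111 matches 0xxxxxxx → 1-byte sequence.
Byte 1: 0x4F = 01001111, payload 1001111 (7 bits).
Concatenate: 1001111 = 0x4F (7 bits → U+004F).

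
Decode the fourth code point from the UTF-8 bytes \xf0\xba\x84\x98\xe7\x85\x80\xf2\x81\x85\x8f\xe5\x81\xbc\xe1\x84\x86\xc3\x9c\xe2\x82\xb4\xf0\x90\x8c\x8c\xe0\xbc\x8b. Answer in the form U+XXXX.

U+507C

Offset 0: leading byte 0xF0 = 11110000 → 4-byte char #1 = F0 BA 84 98.
Offset 4: leading byte 0xE7 = 11100111 → 3-byte char #2 = E7 85 80.
Offset 7: leading byte 0xF2 = 11110010 → 4-byte char #3 = F2 81 85 8F.
Offset 11: leading byte 0xE5 = 11100101 → 3-byte char #4 = E5 81 BC.
Leading byte 0xE5 = 11100101 matches 1110xxxx → 3-byte sequence.
Byte 1: 0xE5 = 11100101, payload 0101 (4 bits).
Byte 2: 0x81 = 10000001 (10xxxxxx ✓), payload 000001.
Byte 3: 0xBC = 10111100 (10xxxxxx ✓), payload 111100.
Concatenate: 0101000001111100 = 0x507C (16 bits → U+507C).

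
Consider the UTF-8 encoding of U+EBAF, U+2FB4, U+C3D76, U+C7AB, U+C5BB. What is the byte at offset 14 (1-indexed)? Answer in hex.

0xEC

1-indexed offset 14 is 0-indexed offset 13.
U+EBAF → 3-byte form EE AE AF at offsets 0–2.
U+2FB4 → 3-byte form E2 BE B4 at offsets 3–5.
U+C3D76 → 4-byte form F3 83 B5 B6 at offsets 6–9.
U+C7AB → 3-byte form EC 9E AB at offsets 10–12.
U+C5BB → 3-byte form EC 96 BB at offsets 13–15.
Offset 13 falls in char 5's range; it's byte 1 of EC 96 BB = 0xEC.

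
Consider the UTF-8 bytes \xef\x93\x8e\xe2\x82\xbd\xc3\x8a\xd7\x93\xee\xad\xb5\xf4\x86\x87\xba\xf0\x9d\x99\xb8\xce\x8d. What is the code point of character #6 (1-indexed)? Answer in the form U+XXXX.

Offset 0: leading byte 0xEF = 11101111 → 3-byte char #1 = EF 93 8E.
Offset 3: leading byte 0xE2 = 11100010 → 3-byte char #2 = E2 82 BD.
Offset 6: leading byte 0xC3 = 11000011 → 2-byte char #3 = C3 8A.
Offset 8: leading byte 0xD7 = 11010111 → 2-byte char #4 = D7 93.
Offset 10: leading byte 0xEE = 11101110 → 3-byte char #5 = EE AD B5.
Offset 13: leading byte 0xF4 = 11110100 → 4-byte char #6 = F4 86 87 BA.
Leading byte 0xF4 = 11110100 matches 11110xxx → 4-byte sequence.
Byte 1: 0xF4 = 11110100, payload 100 (3 bits).
Byte 2: 0x86 = 10000110 (10xxxxxx ✓), payload 000110.
Byte 3: 0x87 = 10000111 (10xxxxxx ✓), payload 000111.
Byte 4: 0xBA = 10111010 (10xxxxxx ✓), payload 111010.
Concatenate: 100000110000111111010 = 0x1061FA (21 bits → U+1061FA).

U+1061FA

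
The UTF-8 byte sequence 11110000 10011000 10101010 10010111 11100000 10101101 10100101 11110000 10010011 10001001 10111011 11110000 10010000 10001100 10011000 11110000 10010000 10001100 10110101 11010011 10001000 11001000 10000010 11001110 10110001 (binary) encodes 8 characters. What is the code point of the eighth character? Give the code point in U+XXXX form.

Offset 0: leading byte 0xF0 = 11110000 → 4-byte char #1 = F0 98 AA 97.
Offset 4: leading byte 0xE0 = 11100000 → 3-byte char #2 = E0 AD A5.
Offset 7: leading byte 0xF0 = 11110000 → 4-byte char #3 = F0 93 89 BB.
Offset 11: leading byte 0xF0 = 11110000 → 4-byte char #4 = F0 90 8C 98.
Offset 15: leading byte 0xF0 = 11110000 → 4-byte char #5 = F0 90 8C B5.
Offset 19: leading byte 0xD3 = 11010011 → 2-byte char #6 = D3 88.
Offset 21: leading byte 0xC8 = 11001000 → 2-byte char #7 = C8 82.
Offset 23: leading byte 0xCE = 11001110 → 2-byte char #8 = CE B1.
Leading byte 0xCE = 11001110 matches 110xxxxx → 2-byte sequence.
Byte 1: 0xCE = 11001110, payload 01110 (5 bits).
Byte 2: 0xB1 = 10110001 (10xxxxxx ✓), payload 110001.
Concatenate: 01110110001 = 0x3B1 (11 bits → U+03B1).

U+03B1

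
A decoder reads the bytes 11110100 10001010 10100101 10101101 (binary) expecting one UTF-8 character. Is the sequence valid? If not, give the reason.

valid

Leading byte 0xF4 = 11110100 → 4-byte form.
Continuation bytes 0x8A=10001010, 0xA5=10100101, 0xAD=10101101 all match 10xxxxxx.
Decoded value 0x10A96D is ≥ 0x10000 (shortest form) and not a surrogate.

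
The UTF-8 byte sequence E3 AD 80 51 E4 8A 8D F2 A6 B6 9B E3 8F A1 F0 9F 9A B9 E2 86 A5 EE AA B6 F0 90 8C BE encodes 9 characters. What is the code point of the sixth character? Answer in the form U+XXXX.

U+1F6B9

Offset 0: leading byte 0xE3 = 11100011 → 3-byte char #1 = E3 AD 80.
Offset 3: leading byte 0x51 = 01010001 → 1-byte char #2 = 51.
Offset 4: leading byte 0xE4 = 11100100 → 3-byte char #3 = E4 8A 8D.
Offset 7: leading byte 0xF2 = 11110010 → 4-byte char #4 = F2 A6 B6 9B.
Offset 11: leading byte 0xE3 = 11100011 → 3-byte char #5 = E3 8F A1.
Offset 14: leading byte 0xF0 = 11110000 → 4-byte char #6 = F0 9F 9A B9.
Leading byte 0xF0 = 11110000 matches 11110xxx → 4-byte sequence.
Byte 1: 0xF0 = 11110000, payload 000 (3 bits).
Byte 2: 0x9F = 10011111 (10xxxxxx ✓), payload 011111.
Byte 3: 0x9A = 10011010 (10xxxxxx ✓), payload 011010.
Byte 4: 0xB9 = 10111001 (10xxxxxx ✓), payload 111001.
Concatenate: 000011111011010111001 = 0x1F6B9 (21 bits → U+1F6B9).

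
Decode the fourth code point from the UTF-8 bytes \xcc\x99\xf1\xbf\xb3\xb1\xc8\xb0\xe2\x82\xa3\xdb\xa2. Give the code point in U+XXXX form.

Offset 0: leading byte 0xCC = 11001100 → 2-byte char #1 = CC 99.
Offset 2: leading byte 0xF1 = 11110001 → 4-byte char #2 = F1 BF B3 B1.
Offset 6: leading byte 0xC8 = 11001000 → 2-byte char #3 = C8 B0.
Offset 8: leading byte 0xE2 = 11100010 → 3-byte char #4 = E2 82 A3.
Leading byte 0xE2 = 11100010 matches 1110xxxx → 3-byte sequence.
Byte 1: 0xE2 = 11100010, payload 0010 (4 bits).
Byte 2: 0x82 = 10000010 (10xxxxxx ✓), payload 000010.
Byte 3: 0xA3 = 10100011 (10xxxxxx ✓), payload 100011.
Concatenate: 0010000010100011 = 0x20A3 (16 bits → U+20A3).

U+20A3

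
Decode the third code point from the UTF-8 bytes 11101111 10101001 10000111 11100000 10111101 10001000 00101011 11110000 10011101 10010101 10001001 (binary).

U+002B

Offset 0: leading byte 0xEF = 11101111 → 3-byte char #1 = EF A9 87.
Offset 3: leading byte 0xE0 = 11100000 → 3-byte char #2 = E0 BD 88.
Offset 6: leading byte 0x2B = 00101011 → 1-byte char #3 = 2B.
Leading byte 0x2B = 00101011 matches 0xxxxxxx → 1-byte sequence.
Byte 1: 0x2B = 00101011, payload 0101011 (7 bits).
Concatenate: 0101011 = 0x2B (7 bits → U+002B).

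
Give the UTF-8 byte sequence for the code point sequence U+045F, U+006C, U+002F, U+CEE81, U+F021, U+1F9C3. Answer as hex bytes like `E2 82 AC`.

U+045F: 2-byte form → D1 9F.
U+006C: 1-byte form → 6C.
U+002F: 1-byte form → 2F.
U+CEE81: 4-byte form → F3 8E BA 81.
U+F021: 3-byte form → EF 80 A1.
U+1F9C3: 4-byte form → F0 9F A7 83.
Concatenated (15 bytes): D1 9F 6C 2F F3 8E BA 81 EF 80 A1 F0 9F A7 83.

D1 9F 6C 2F F3 8E BA 81 EF 80 A1 F0 9F A7 83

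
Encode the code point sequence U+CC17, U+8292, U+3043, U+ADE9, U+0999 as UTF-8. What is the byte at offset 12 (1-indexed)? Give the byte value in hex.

1-indexed offset 12 is 0-indexed offset 11.
U+CC17 → 3-byte form EC B0 97 at offsets 0–2.
U+8292 → 3-byte form E8 8A 92 at offsets 3–5.
U+3043 → 3-byte form E3 81 83 at offsets 6–8.
U+ADE9 → 3-byte form EA B7 A9 at offsets 9–11.
Offset 11 falls in char 4's range; it's byte 3 of EA B7 A9 = 0xA9.

0xA9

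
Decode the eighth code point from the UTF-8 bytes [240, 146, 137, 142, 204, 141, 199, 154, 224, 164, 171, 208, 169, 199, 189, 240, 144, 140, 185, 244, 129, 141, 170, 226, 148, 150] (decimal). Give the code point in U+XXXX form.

Offset 0: leading byte 0xF0 = 11110000 → 4-byte char #1 = F0 92 89 8E.
Offset 4: leading byte 0xCC = 11001100 → 2-byte char #2 = CC 8D.
Offset 6: leading byte 0xC7 = 11000111 → 2-byte char #3 = C7 9A.
Offset 8: leading byte 0xE0 = 11100000 → 3-byte char #4 = E0 A4 AB.
Offset 11: leading byte 0xD0 = 11010000 → 2-byte char #5 = D0 A9.
Offset 13: leading byte 0xC7 = 11000111 → 2-byte char #6 = C7 BD.
Offset 15: leading byte 0xF0 = 11110000 → 4-byte char #7 = F0 90 8C B9.
Offset 19: leading byte 0xF4 = 11110100 → 4-byte char #8 = F4 81 8D AA.
Leading byte 0xF4 = 11110100 matches 11110xxx → 4-byte sequence.
Byte 1: 0xF4 = 11110100, payload 100 (3 bits).
Byte 2: 0x81 = 10000001 (10xxxxxx ✓), payload 000001.
Byte 3: 0x8D = 10001101 (10xxxxxx ✓), payload 001101.
Byte 4: 0xAA = 10101010 (10xxxxxx ✓), payload 101010.
Concatenate: 100000001001101101010 = 0x10136A (21 bits → U+10136A).

U+10136A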